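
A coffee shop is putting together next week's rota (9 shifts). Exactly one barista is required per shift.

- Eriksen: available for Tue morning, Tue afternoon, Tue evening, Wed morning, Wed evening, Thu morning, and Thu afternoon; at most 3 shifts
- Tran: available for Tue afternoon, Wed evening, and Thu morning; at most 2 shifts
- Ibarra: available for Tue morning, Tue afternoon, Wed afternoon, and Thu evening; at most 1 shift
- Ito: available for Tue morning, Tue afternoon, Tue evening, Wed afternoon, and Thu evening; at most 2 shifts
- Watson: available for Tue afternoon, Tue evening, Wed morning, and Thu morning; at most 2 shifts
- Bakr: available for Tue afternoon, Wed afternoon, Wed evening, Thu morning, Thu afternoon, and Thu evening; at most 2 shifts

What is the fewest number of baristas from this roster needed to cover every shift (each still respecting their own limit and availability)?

9 slots to fill and no one can take more than 3, so at least ⌈9/3⌉ = 3 baristas are needed.
Any 3 baristas together have capacity at most 3+2+2 = 7 < 9 slots, so 3 can never suffice.
Eriksen, Tran, Ito, and Watson alone can cover everything: Tue morning→Eriksen, Tue afternoon→Watson, Tue evening→Watson, Wed morning→Eriksen, Wed afternoon→Ito, Wed evening→Tran, Thu morning→Tran, Thu afternoon→Eriksen, Thu evening→Ito.

4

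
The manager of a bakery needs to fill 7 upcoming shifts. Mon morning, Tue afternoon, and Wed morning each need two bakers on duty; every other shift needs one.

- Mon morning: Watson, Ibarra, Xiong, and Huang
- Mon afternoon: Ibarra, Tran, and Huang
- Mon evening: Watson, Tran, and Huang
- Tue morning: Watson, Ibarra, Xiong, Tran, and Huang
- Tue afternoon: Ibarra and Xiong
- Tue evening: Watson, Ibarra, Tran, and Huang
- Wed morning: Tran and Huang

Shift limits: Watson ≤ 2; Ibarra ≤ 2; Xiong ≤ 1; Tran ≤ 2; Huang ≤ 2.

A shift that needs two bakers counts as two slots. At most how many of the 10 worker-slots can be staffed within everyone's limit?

Total capacity across all bakers is 2+2+1+2+2 = 9, and 10 slots are needed, so at most 9 can be filled.
An assignment achieving 9: Mon morning→Watson+Huang, Mon afternoon→Ibarra, Mon evening→Watson, Tue afternoon→Ibarra+Xiong, Tue evening→Tran, Wed morning→Tran+Huang.
Loads: Watson 2/2, Ibarra 2/2, Xiong 1/1, Tran 2/2, Huang 2/2.

9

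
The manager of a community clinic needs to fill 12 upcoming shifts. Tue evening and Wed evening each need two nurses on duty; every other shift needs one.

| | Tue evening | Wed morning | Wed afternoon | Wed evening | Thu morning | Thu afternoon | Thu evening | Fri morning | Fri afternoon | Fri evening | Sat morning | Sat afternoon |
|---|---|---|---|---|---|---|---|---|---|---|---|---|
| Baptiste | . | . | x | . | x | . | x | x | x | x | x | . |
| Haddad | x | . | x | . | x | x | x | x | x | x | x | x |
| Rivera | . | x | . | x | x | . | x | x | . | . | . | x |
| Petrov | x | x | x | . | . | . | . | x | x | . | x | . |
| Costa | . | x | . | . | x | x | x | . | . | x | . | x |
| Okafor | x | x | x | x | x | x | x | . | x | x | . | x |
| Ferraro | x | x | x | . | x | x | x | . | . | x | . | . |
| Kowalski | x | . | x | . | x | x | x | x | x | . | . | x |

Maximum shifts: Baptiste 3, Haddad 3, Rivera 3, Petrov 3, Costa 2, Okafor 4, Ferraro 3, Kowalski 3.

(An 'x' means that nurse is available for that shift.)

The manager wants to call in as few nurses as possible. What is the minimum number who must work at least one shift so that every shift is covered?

14 slots to fill and no one can take more than 4, so at least ⌈14/4⌉ = 4 nurses are needed.
Any 4 nurses together have capacity at most 4+3+3+3 = 13 < 14 slots, so 4 can never suffice.
Baptiste, Haddad, Rivera, Petrov, and Okafor alone can cover everything: Tue evening→Haddad+Petrov, Wed morning→Rivera, Wed afternoon→Baptiste, Wed evening→Rivera+Okafor, Thu morning→Rivera, Thu afternoon→Haddad, Thu evening→Okafor, Fri morning→Petrov, Fri afternoon→Petrov, Fri evening→Baptiste, Sat morning→Baptiste, Sat afternoon→Haddad.

5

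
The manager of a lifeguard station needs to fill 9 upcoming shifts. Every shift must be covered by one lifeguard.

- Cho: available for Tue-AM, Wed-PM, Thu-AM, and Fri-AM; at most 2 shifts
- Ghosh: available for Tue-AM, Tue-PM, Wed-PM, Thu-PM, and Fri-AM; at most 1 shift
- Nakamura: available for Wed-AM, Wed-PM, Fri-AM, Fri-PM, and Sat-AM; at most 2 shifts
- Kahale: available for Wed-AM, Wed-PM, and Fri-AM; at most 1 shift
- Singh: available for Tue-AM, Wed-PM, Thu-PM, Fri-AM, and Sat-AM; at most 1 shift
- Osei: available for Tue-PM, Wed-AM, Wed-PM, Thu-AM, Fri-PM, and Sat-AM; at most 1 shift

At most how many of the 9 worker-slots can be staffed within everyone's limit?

Total capacity across all lifeguards is 2+1+2+1+1+1 = 8, and 9 slots are needed, so at most 8 can be filled.
An assignment achieving 8: Tue-AM→Cho, Tue-PM→Ghosh, Wed-AM→Nakamura, Thu-AM→Cho, Thu-PM→Singh, Fri-AM→Kahale, Fri-PM→Nakamura, Sat-AM→Osei.
Loads: Cho 2/2, Ghosh 1/1, Nakamura 2/2, Kahale 1/1, Singh 1/1, Osei 1/1.

8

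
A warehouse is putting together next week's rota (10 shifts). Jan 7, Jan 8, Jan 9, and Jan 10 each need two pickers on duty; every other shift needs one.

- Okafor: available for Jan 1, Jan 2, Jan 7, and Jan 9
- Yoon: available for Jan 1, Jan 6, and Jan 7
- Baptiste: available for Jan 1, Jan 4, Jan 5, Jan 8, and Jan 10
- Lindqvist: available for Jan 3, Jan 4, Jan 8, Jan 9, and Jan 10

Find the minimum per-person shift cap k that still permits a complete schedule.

With 4 pickers and 14 worker-slots to fill, someone must work at least ⌈14/4⌉ = 4 shifts, so k ≥ 4.
k = 4 works: Jan 1→Okafor, Jan 2→Okafor, Jan 3→Lindqvist, Jan 4→Baptiste, Jan 5→Baptiste, Jan 6→Yoon, Jan 7→Okafor+Yoon, Jan 8→Baptiste+Lindqvist, Jan 9→Okafor+Lindqvist, Jan 10→Baptiste+Lindqvist.
Loads: Okafor 4, Yoon 2, Baptiste 4, Lindqvist 4 — all ≤ 4.

4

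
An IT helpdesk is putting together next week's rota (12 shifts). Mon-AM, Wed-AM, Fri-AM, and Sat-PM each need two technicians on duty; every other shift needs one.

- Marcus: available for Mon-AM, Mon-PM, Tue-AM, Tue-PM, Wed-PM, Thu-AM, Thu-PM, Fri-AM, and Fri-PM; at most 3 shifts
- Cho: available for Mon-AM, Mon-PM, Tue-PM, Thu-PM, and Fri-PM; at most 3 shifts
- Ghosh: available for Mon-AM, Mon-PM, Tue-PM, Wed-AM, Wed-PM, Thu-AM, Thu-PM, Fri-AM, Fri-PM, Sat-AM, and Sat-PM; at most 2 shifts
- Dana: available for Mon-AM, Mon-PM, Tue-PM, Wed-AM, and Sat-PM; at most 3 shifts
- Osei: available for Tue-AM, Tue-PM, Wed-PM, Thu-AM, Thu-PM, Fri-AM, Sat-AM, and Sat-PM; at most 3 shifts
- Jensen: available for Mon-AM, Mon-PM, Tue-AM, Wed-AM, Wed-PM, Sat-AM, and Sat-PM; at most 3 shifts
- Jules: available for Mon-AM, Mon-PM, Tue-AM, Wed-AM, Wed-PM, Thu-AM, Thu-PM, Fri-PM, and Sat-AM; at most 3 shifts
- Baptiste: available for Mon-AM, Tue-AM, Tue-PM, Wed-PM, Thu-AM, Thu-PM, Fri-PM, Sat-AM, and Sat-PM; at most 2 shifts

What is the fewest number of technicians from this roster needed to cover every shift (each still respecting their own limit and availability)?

16 slots to fill and no one can take more than 3, so at least ⌈16/3⌉ = 6 technicians are needed.
Marcus, Cho, Ghosh, Dana, Osei, and Jensen alone can cover everything: Mon-AM→Dana+Jensen, Mon-PM→Cho, Tue-AM→Marcus, Tue-PM→Dana, Wed-AM→Ghosh+Dana, Wed-PM→Osei, Thu-AM→Marcus, Thu-PM→Cho, Fri-AM→Marcus+Ghosh, Fri-PM→Cho, Sat-AM→Osei, Sat-PM→Osei+Jensen.

6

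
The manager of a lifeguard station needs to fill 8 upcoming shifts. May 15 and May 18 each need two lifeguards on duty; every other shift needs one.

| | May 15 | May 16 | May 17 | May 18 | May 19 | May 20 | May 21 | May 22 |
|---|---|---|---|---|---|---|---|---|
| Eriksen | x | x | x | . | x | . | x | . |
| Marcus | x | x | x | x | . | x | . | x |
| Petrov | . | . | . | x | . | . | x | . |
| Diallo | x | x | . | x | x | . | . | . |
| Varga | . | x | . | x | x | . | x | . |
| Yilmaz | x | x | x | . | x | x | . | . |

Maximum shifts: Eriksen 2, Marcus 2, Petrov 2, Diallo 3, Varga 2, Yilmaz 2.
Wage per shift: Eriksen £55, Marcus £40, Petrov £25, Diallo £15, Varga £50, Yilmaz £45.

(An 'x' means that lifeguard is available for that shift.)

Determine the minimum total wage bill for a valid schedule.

May 22 can only be covered by Marcus, so that assignment is forced.
Picking the cheapest available lifeguard for each shift independently would cost £270, but that ignores the shift limits.
An optimal schedule: May 15→Diallo+Yilmaz, May 16→Diallo, May 17→Yilmaz, May 18→Petrov+Varga, May 19→Diallo, May 20→Marcus, May 21→Petrov, May 22→Marcus.
Total: 15 + 45 + 15 + 45 + 25 + 50 + 15 + 40 + 25 + 40 = £315.

£315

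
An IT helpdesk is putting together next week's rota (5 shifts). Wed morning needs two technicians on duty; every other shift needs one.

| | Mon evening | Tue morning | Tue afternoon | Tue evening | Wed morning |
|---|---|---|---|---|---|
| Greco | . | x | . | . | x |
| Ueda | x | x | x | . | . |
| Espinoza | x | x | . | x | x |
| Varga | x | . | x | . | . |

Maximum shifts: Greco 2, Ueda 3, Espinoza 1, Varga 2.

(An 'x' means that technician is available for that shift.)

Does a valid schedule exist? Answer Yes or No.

Total capacity is 8 and 6 slots are needed, so capacity alone doesn't rule it out.
Shifts {Tue evening, Wed morning} need 3 worker-slots in total, but the technicians available for any of those shifts (Greco and Espinoza) can supply at most 2 among them. So no valid schedule exists.

No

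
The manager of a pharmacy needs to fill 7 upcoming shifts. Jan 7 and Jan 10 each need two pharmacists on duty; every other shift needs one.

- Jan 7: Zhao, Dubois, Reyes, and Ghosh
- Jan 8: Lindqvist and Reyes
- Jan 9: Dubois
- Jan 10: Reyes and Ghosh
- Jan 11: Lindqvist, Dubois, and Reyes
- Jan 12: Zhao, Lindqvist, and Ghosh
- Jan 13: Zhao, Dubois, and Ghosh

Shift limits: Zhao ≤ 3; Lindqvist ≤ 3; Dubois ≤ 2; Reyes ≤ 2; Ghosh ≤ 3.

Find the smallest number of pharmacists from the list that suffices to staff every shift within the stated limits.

9 slots to fill and no one can take more than 3, so at least ⌈9/3⌉ = 3 pharmacists are needed.
No set of 3 pharmacists can cover every shift (each such set leaves at least one shift with no one available or exceeds a cap).
Zhao, Dubois, Reyes, and Ghosh alone can cover everything: Jan 7→Zhao+Ghosh, Jan 8→Reyes, Jan 9→Dubois, Jan 10→Reyes+Ghosh, Jan 11→Dubois, Jan 12→Zhao, Jan 13→Zhao.

4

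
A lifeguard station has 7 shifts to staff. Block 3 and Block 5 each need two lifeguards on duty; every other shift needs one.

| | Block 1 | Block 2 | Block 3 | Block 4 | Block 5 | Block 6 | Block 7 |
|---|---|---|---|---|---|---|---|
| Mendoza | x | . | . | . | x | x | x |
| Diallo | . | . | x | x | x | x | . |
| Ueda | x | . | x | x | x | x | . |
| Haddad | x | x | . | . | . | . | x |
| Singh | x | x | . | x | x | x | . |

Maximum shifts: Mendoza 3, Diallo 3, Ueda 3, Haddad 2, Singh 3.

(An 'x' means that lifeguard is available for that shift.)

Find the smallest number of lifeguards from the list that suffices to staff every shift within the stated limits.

9 slots to fill and no one can take more than 3, so at least ⌈9/3⌉ = 3 lifeguards are needed.
No set of 3 lifeguards can cover every shift (each such set leaves at least one shift with no one available or exceeds a cap).
Mendoza, Diallo, Ueda, and Haddad alone can cover everything: Block 1→Mendoza, Block 2→Haddad, Block 3→Diallo+Ueda, Block 4→Diallo, Block 5→Mendoza+Diallo, Block 6→Ueda, Block 7→Mendoza.

4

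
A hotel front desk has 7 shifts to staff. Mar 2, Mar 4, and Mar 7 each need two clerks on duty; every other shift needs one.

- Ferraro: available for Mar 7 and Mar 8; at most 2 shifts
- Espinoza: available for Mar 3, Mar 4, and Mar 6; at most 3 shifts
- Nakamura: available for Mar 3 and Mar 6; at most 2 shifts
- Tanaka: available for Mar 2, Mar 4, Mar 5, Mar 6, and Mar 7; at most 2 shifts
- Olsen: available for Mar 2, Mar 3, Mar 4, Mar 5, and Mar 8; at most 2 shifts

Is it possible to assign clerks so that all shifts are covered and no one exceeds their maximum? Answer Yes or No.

No

Total capacity is 11 and 10 slots are needed, so capacity alone doesn't rule it out.
Shifts {Mar 2, Mar 4, Mar 5, Mar 7} need 7 worker-slots in total, but the clerks available for any of those shifts (Ferraro, Espinoza, Tanaka, and Olsen) can supply at most 6 among them. So no valid schedule exists.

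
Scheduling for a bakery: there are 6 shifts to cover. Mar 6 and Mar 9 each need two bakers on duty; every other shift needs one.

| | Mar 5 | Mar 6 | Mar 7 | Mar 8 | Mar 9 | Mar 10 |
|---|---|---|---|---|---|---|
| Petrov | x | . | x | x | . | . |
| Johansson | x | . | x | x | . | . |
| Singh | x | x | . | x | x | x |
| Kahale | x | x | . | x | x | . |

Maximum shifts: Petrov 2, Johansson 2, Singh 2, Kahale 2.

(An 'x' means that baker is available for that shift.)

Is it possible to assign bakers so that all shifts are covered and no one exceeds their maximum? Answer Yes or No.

No

Total capacity is 8 and 8 slots are needed, so capacity alone doesn't rule it out.
Shifts {Mar 6, Mar 9, Mar 10} need 5 worker-slots in total, but the bakers available for any of those shifts (Singh and Kahale) can supply at most 4 among them. So no valid schedule exists.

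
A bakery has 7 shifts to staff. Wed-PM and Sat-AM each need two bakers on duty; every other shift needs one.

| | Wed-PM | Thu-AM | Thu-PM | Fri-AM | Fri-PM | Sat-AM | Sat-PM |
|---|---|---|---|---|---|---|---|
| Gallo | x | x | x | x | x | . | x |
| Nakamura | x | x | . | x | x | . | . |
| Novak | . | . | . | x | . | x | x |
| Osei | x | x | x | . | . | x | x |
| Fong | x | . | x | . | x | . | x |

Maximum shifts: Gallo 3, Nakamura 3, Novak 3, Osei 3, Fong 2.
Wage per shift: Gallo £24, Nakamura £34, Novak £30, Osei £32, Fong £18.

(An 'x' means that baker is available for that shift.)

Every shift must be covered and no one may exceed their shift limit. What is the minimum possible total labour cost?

£230

Sat-AM can only be covered by Novak and Osei, so that assignment is forced.
Picking the cheapest available baker for each shift independently would cost £206, but that ignores the shift limits.
An optimal schedule: Wed-PM→Fong+Gallo, Thu-AM→Gallo, Thu-PM→Fong, Fri-AM→Novak, Fri-PM→Gallo, Sat-AM→Novak+Osei, Sat-PM→Novak.
Total: 18 + 24 + 24 + 18 + 30 + 24 + 30 + 32 + 30 = £230.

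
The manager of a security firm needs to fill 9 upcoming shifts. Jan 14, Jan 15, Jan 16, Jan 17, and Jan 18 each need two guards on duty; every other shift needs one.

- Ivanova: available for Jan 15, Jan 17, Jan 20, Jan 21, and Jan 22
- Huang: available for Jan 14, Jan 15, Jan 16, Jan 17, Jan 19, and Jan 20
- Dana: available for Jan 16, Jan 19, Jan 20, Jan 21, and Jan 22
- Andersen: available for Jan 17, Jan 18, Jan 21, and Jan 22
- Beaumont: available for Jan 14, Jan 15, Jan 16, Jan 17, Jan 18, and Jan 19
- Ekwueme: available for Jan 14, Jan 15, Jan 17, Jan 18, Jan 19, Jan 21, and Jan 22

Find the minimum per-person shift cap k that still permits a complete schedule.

With 6 guards and 14 worker-slots to fill, someone must work at least ⌈14/6⌉ = 3 shifts, so k ≥ 3.
k = 3 works: Jan 14→Huang+Beaumont, Jan 15→Beaumont+Ekwueme, Jan 16→Huang+Dana, Jan 17→Andersen+Ekwueme, Jan 18→Andersen+Beaumont, Jan 19→Huang, Jan 20→Ivanova, Jan 21→Ivanova, Jan 22→Ivanova.
Loads: Ivanova 3, Huang 3, Dana 1, Andersen 2, Beaumont 3, Ekwueme 2 — all ≤ 3.

3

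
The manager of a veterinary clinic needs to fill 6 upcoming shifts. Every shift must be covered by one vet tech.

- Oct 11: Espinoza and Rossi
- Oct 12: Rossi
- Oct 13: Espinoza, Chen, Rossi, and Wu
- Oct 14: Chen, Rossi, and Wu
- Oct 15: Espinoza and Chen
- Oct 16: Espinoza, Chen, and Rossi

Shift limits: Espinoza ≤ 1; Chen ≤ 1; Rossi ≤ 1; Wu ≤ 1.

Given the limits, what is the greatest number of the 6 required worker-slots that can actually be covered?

4

Total capacity across all vet techs is 1+1+1+1 = 4, and 6 slots are needed, so at most 4 can be filled.
An assignment achieving 4: Oct 11→Espinoza, Oct 12→Rossi, Oct 14→Wu, Oct 15→Chen.
Loads: Espinoza 1/1, Chen 1/1, Rossi 1/1, Wu 1/1.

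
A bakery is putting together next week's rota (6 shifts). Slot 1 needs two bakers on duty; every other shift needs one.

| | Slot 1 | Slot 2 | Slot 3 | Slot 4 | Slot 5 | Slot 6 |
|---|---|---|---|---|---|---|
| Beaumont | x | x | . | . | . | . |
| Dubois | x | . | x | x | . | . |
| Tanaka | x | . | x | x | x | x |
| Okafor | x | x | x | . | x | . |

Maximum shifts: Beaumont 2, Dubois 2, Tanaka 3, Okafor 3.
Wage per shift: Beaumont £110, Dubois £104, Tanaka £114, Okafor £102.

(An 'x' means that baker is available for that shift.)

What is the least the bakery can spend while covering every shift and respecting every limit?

£738

Slot 6 can only be covered by Tanaka, so that assignment is forced.
Picking the cheapest available baker for each shift independently would cost £730, but that ignores the shift limits.
An optimal schedule: Slot 1→Dubois+Beaumont, Slot 2→Okafor, Slot 3→Okafor, Slot 4→Dubois, Slot 5→Okafor, Slot 6→Tanaka.
Total: 104 + 110 + 102 + 102 + 104 + 102 + 114 = £738.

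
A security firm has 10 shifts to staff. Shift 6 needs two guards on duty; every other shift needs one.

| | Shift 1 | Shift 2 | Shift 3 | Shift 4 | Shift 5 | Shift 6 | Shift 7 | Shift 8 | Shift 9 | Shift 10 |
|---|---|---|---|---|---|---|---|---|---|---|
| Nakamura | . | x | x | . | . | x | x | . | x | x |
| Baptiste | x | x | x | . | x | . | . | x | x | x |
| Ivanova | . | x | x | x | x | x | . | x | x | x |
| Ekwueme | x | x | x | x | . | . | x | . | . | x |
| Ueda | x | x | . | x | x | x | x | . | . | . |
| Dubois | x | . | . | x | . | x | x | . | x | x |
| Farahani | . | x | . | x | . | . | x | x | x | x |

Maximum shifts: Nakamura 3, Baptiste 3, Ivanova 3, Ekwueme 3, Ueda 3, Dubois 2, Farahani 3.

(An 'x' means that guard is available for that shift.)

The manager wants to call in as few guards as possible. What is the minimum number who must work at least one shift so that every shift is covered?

11 slots to fill and no one can take more than 3, so at least ⌈11/3⌉ = 4 guards are needed.
Nakamura, Baptiste, Ivanova, and Ekwueme alone can cover everything: Shift 1→Baptiste, Shift 2→Ivanova, Shift 3→Ekwueme, Shift 4→Ivanova, Shift 5→Baptiste, Shift 6→Nakamura+Ivanova, Shift 7→Nakamura, Shift 8→Baptiste, Shift 9→Nakamura, Shift 10→Ekwueme.

4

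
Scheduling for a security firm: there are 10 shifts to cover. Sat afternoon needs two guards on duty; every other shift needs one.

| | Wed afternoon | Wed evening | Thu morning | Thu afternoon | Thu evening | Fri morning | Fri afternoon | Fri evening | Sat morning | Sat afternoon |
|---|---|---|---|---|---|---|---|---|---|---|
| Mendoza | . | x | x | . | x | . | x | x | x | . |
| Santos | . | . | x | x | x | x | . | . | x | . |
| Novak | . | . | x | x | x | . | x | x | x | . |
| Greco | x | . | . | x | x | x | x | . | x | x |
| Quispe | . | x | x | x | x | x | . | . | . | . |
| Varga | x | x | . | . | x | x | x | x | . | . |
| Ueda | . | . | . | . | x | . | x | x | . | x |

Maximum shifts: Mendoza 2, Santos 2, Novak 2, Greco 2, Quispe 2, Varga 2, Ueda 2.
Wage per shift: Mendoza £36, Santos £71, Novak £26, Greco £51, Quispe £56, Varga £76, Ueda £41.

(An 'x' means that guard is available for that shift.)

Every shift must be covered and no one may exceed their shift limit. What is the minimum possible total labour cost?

£491

Sat afternoon can only be covered by Greco and Ueda, so that assignment is forced.
Picking the cheapest available guard for each shift independently would cost £386, but that ignores the shift limits.
An optimal schedule: Wed afternoon→Greco, Wed evening→Mendoza, Thu morning→Novak, Thu afternoon→Novak, Thu evening→Quispe, Fri morning→Quispe, Fri afternoon→Ueda, Fri evening→Mendoza, Sat morning→Santos, Sat afternoon→Ueda+Greco.
Total: 51 + 36 + 26 + 26 + 56 + 56 + 41 + 36 + 71 + 41 + 51 = £491.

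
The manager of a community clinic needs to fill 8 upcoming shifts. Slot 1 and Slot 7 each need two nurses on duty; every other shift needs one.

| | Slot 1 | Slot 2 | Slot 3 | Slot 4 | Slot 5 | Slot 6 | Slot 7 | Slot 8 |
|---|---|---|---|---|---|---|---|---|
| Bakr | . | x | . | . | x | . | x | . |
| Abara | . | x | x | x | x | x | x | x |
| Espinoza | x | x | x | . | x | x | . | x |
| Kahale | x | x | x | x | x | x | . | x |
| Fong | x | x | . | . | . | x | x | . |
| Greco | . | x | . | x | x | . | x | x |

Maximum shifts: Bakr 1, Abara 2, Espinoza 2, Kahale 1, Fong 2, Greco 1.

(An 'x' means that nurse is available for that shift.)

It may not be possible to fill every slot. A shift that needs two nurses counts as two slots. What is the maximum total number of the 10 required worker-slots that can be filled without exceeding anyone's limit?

9

Total capacity across all nurses is 1+2+2+1+2+1 = 9, and 10 slots are needed, so at most 9 can be filled.
An assignment achieving 9: Slot 1→Espinoza+Kahale, Slot 2→Fong, Slot 3→Abara, Slot 4→Abara, Slot 6→Espinoza, Slot 7→Bakr+Fong, Slot 8→Greco.
Loads: Bakr 1/1, Abara 2/2, Espinoza 2/2, Kahale 1/1, Fong 2/2, Greco 1/1.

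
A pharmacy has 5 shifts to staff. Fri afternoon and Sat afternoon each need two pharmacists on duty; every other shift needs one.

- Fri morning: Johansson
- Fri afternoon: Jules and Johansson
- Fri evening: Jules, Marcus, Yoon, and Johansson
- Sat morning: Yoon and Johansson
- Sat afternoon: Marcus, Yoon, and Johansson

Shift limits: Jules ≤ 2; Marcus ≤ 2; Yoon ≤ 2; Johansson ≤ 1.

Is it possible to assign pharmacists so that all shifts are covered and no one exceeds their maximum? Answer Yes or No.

Total capacity is 7 and 7 slots are needed, so capacity alone doesn't rule it out.
Shifts {Fri morning, Fri afternoon} need 3 worker-slots in total, but the pharmacists available for any of those shifts (Jules and Johansson) can supply at most 2 among them. So no valid schedule exists.

No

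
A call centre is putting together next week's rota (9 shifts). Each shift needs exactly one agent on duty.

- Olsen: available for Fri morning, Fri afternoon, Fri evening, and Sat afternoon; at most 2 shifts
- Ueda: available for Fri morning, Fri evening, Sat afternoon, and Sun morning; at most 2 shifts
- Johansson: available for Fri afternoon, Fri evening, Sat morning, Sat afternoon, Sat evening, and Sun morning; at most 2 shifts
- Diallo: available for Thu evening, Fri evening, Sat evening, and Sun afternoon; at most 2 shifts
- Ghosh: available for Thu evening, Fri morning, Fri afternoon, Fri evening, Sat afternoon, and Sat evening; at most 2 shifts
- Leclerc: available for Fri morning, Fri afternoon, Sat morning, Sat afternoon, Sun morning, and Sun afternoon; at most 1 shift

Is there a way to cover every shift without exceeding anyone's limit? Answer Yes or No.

One valid schedule: Thu evening→Diallo, Fri morning→Olsen, Fri afternoon→Olsen, Fri evening→Ueda, Sat morning→Johansson, Sat afternoon→Ghosh, Sat evening→Johansson, Sun morning→Ueda, Sun afternoon→Diallo.
Loads: Olsen 2/2, Ueda 2/2, Johansson 2/2, Diallo 2/2, Ghosh 1/2, Leclerc 0/1 — all within limits.

Yes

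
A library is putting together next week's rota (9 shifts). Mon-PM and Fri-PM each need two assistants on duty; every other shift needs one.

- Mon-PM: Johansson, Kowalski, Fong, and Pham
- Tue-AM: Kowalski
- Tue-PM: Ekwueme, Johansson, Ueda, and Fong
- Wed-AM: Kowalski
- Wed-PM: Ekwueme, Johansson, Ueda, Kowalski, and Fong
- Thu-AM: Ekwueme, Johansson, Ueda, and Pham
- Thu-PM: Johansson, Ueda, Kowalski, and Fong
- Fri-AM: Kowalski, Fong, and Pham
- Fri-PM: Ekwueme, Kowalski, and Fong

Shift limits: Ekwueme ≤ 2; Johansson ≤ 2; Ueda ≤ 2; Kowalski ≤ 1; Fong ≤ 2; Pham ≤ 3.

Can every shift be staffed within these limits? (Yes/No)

Total capacity is 12 and 11 slots are needed, so capacity alone doesn't rule it out.
Shifts {Tue-AM, Wed-AM} need 2 worker-slots in total, but the assistants available for any of those shifts (Kowalski) can supply at most 1 among them. So no valid schedule exists.

No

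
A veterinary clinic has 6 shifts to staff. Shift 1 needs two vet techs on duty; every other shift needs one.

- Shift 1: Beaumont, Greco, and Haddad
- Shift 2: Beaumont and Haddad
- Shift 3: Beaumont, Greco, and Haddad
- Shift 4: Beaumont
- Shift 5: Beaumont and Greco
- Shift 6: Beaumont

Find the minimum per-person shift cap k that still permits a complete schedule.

3

With 3 vet techs and 7 worker-slots to fill, someone must work at least ⌈7/3⌉ = 3 shifts, so k ≥ 3.
k = 3 works: Shift 1→Greco+Haddad, Shift 2→Beaumont, Shift 3→Greco, Shift 4→Beaumont, Shift 5→Greco, Shift 6→Beaumont.
Loads: Beaumont 3, Greco 3, Haddad 1 — all ≤ 3.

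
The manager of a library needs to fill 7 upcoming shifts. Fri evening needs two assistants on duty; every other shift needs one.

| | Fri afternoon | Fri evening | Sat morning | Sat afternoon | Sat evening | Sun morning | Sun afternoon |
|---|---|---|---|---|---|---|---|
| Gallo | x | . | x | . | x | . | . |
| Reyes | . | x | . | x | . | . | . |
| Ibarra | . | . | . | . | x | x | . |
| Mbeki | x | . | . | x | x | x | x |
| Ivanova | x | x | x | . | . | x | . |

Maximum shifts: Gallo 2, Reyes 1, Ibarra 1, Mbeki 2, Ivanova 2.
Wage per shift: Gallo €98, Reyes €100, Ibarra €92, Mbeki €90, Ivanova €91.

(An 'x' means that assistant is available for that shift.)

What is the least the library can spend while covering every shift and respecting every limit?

€750

Fri evening can only be covered by Reyes and Ivanova, so that assignment is forced.
Sun afternoon can only be covered by Mbeki, so that assignment is forced.
Picking the cheapest available assistant for each shift independently would cost €732, but that ignores the shift limits.
An optimal schedule: Fri afternoon→Gallo, Fri evening→Reyes+Ivanova, Sat morning→Gallo, Sat afternoon→Mbeki, Sat evening→Ibarra, Sun morning→Ivanova, Sun afternoon→Mbeki.
Total: 98 + 100 + 91 + 98 + 90 + 92 + 91 + 90 = €750.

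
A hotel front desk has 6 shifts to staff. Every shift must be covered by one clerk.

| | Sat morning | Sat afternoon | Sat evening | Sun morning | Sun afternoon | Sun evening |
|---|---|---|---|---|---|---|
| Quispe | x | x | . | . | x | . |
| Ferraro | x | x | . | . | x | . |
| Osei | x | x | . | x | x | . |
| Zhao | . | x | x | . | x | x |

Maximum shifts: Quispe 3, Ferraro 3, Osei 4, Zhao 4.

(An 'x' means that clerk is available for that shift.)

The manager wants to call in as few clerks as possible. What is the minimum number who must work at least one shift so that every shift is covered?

2

6 slots to fill and no one can take more than 4, so at least ⌈6/4⌉ = 2 clerks are needed.
Osei and Zhao alone can cover everything: Sat morning→Osei, Sat afternoon→Osei, Sat evening→Zhao, Sun morning→Osei, Sun afternoon→Osei, Sun evening→Zhao.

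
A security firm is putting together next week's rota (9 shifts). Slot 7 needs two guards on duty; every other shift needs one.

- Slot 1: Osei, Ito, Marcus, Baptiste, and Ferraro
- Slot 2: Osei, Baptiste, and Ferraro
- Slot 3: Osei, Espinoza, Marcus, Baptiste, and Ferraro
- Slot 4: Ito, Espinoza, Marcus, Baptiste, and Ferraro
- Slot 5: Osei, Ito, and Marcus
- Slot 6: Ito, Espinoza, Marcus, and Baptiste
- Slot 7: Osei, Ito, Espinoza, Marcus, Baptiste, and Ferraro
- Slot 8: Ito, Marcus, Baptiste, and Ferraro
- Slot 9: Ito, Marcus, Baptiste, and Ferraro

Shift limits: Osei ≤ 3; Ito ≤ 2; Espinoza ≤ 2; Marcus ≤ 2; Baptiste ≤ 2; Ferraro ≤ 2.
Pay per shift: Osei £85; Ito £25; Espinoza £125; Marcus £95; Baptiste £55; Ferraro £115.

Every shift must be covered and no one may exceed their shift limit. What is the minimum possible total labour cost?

Picking the cheapest available guard for each shift independently would cost £340, but that ignores the shift limits.
An optimal schedule: Slot 1→Osei, Slot 2→Baptiste, Slot 3→Osei, Slot 4→Marcus, Slot 5→Ito, Slot 6→Ito, Slot 7→Osei+Ferraro, Slot 8→Baptiste, Slot 9→Marcus.
Total: 85 + 55 + 85 + 95 + 25 + 25 + 85 + 115 + 55 + 95 = £720.

£720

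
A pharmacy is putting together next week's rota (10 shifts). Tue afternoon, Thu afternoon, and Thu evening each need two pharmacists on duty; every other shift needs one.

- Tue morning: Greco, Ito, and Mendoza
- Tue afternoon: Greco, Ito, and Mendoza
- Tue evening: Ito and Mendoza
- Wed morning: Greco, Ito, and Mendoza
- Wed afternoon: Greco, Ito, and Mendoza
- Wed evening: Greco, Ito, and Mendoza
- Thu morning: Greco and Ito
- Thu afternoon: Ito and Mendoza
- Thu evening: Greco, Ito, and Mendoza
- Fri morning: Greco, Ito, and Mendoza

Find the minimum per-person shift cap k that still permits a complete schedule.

5

With 3 pharmacists and 13 worker-slots to fill, someone must work at least ⌈13/3⌉ = 5 shifts, so k ≥ 5.
k = 5 works: Tue morning→Greco, Tue afternoon→Greco+Ito, Tue evening→Ito, Wed morning→Greco, Wed afternoon→Greco, Wed evening→Ito, Thu morning→Greco, Thu afternoon→Ito+Mendoza, Thu evening→Ito+Mendoza, Fri morning→Mendoza.
Loads: Greco 5, Ito 5, Mendoza 3 — all ≤ 5.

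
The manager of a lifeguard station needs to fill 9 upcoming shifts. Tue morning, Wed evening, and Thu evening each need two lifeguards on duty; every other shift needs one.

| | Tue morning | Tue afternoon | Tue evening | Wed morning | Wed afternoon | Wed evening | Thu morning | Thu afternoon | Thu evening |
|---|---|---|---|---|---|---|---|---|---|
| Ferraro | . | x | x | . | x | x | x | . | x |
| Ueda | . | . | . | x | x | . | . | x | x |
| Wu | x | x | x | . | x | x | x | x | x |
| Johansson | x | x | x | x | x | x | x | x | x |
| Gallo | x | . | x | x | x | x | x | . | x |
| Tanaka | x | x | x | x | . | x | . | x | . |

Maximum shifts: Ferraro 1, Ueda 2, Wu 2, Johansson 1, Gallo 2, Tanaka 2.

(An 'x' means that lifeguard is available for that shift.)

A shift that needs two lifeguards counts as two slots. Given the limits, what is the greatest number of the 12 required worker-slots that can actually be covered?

10

Total capacity across all lifeguards is 1+2+2+1+2+2 = 10, and 12 slots are needed, so at most 10 can be filled.
An assignment achieving 10: Tue morning→Wu+Johansson, Tue afternoon→Ferraro, Tue evening→Tanaka, Wed morning→Ueda, Wed afternoon→Gallo, Wed evening→Gallo+Tanaka, Thu morning→Wu, Thu afternoon→Ueda.
Loads: Ferraro 1/1, Ueda 2/2, Wu 2/2, Johansson 1/1, Gallo 2/2, Tanaka 2/2.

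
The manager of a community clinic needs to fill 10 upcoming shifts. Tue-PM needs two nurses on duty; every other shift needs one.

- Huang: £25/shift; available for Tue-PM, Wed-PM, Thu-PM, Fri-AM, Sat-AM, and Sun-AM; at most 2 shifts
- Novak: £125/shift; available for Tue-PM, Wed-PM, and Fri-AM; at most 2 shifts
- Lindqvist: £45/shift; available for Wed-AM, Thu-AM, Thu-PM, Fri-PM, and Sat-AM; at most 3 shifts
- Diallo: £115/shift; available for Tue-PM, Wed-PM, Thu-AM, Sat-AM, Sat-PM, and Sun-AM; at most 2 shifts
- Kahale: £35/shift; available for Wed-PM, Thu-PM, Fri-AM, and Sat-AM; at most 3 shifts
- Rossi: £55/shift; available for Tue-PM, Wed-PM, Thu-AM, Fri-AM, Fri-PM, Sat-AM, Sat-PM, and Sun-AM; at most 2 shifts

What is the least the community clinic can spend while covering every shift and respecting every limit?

£515

Wed-AM can only be covered by Lindqvist, so that assignment is forced.
Picking the cheapest available nurse for each shift independently would cost £395, but that ignores the shift limits.
An optimal schedule: Tue-PM→Rossi+Diallo, Wed-AM→Lindqvist, Wed-PM→Kahale, Thu-AM→Lindqvist, Thu-PM→Huang, Fri-AM→Kahale, Fri-PM→Lindqvist, Sat-AM→Kahale, Sat-PM→Rossi, Sun-AM→Huang.
Total: 55 + 115 + 45 + 35 + 45 + 25 + 35 + 45 + 35 + 55 + 25 = £515.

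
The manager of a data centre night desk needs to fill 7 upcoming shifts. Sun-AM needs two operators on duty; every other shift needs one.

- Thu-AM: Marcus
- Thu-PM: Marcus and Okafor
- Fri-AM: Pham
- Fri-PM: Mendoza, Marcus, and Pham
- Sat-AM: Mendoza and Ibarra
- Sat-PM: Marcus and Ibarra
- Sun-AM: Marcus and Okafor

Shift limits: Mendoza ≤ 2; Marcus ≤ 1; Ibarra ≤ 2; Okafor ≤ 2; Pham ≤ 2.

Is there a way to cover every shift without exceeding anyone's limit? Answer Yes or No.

Total capacity is 9 and 8 slots are needed, so capacity alone doesn't rule it out.
Shifts {Thu-AM, Sun-AM} need 3 worker-slots in total, but the operators available for any of those shifts (Marcus and Okafor) can supply at most 2 among them. So no valid schedule exists.

No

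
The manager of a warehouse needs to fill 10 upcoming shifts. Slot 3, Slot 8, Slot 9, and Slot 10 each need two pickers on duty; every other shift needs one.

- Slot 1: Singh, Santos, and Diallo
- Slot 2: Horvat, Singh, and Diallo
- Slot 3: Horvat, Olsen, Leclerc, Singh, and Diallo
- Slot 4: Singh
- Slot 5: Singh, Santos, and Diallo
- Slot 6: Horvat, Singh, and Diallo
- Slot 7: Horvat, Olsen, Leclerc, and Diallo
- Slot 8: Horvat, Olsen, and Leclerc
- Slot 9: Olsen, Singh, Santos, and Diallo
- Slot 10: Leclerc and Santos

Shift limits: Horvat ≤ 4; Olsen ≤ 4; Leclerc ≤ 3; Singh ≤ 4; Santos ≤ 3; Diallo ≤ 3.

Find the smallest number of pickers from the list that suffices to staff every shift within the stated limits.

14 slots to fill and no one can take more than 4, so at least ⌈14/4⌉ = 4 pickers are needed.
Horvat, Leclerc, Singh, and Santos alone can cover everything: Slot 1→Singh, Slot 2→Horvat, Slot 3→Leclerc+Singh, Slot 4→Singh, Slot 5→Santos, Slot 6→Horvat, Slot 7→Horvat, Slot 8→Horvat+Leclerc, Slot 9→Singh+Santos, Slot 10→Leclerc+Santos.

4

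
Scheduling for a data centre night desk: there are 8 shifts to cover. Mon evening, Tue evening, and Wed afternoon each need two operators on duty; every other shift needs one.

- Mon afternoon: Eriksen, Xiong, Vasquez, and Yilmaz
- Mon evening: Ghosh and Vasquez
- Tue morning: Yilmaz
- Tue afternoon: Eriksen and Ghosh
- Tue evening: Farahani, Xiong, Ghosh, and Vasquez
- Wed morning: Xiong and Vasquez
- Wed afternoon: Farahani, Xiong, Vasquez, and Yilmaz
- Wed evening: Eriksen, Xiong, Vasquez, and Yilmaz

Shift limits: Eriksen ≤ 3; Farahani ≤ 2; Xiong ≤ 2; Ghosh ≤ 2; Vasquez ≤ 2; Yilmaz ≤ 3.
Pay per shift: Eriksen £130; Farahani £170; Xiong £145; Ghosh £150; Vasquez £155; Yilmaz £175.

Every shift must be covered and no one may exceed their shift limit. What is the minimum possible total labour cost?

£1635

Mon evening can only be covered by Ghosh and Vasquez, so that assignment is forced.
Tue morning can only be covered by Yilmaz, so that assignment is forced.
Picking the cheapest available operator for each shift independently would cost £1610, but that ignores the shift limits.
An optimal schedule: Mon afternoon→Eriksen, Mon evening→Ghosh+Vasquez, Tue morning→Yilmaz, Tue afternoon→Eriksen, Tue evening→Xiong+Ghosh, Wed morning→Xiong, Wed afternoon→Vasquez+Farahani, Wed evening→Eriksen.
Total: 130 + 150 + 155 + 175 + 130 + 145 + 150 + 145 + 155 + 170 + 130 = £1635.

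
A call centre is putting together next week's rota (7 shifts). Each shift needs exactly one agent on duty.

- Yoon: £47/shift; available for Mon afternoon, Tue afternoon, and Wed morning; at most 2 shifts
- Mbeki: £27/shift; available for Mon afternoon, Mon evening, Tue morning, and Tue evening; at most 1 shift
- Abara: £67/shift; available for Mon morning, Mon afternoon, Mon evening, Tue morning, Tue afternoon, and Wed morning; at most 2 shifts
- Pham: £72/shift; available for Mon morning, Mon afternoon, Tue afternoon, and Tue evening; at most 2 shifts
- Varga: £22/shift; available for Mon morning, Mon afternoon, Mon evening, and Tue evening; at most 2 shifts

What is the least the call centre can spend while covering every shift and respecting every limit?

£299

Picking the cheapest available agent for each shift independently would cost £209, but that ignores the shift limits.
An optimal schedule: Mon morning→Varga, Mon afternoon→Abara, Mon evening→Abara, Tue morning→Mbeki, Tue afternoon→Yoon, Tue evening→Varga, Wed morning→Yoon.
Total: 22 + 67 + 67 + 27 + 47 + 22 + 47 = £299.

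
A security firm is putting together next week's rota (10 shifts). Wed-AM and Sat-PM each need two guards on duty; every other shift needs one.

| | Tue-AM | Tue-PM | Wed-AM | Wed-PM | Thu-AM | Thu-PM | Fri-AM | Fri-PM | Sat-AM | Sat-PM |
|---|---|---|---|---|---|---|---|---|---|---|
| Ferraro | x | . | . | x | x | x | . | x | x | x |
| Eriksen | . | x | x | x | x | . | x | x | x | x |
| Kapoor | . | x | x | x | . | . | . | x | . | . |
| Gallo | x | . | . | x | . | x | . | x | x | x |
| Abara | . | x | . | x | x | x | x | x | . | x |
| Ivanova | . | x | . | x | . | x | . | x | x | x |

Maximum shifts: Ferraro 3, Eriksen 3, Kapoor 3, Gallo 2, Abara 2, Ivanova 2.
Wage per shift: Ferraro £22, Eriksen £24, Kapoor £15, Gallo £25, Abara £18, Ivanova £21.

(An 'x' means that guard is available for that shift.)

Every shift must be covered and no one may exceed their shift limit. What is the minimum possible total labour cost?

Wed-AM can only be covered by Eriksen and Kapoor, so that assignment is forced.
Picking the cheapest available guard for each shift independently would cost £220, but that ignores the shift limits.
An optimal schedule: Tue-AM→Ferraro, Tue-PM→Kapoor, Wed-AM→Kapoor+Eriksen, Wed-PM→Kapoor, Thu-AM→Abara, Thu-PM→Ivanova, Fri-AM→Abara, Fri-PM→Ferraro, Sat-AM→Ivanova, Sat-PM→Ferraro+Eriksen.
Total: 22 + 15 + 15 + 24 + 15 + 18 + 21 + 18 + 22 + 21 + 22 + 24 = £237.

£237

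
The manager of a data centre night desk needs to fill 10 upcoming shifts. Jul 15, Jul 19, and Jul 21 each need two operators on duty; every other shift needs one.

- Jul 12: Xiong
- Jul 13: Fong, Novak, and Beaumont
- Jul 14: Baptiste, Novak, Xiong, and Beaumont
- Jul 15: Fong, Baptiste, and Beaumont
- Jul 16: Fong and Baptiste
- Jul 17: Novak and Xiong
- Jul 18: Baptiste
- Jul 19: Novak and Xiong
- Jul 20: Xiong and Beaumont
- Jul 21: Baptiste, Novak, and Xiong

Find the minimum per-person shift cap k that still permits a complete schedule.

With 5 operators and 13 worker-slots to fill, someone must work at least ⌈13/5⌉ = 3 shifts, so k ≥ 3.
k = 3 works: Jul 12→Xiong, Jul 13→Fong, Jul 14→Beaumont, Jul 15→Fong+Baptiste, Jul 16→Fong, Jul 17→Novak, Jul 18→Baptiste, Jul 19→Novak+Xiong, Jul 20→Xiong, Jul 21→Baptiste+Novak.
Loads: Fong 3, Baptiste 3, Novak 3, Xiong 3, Beaumont 1 — all ≤ 3.

3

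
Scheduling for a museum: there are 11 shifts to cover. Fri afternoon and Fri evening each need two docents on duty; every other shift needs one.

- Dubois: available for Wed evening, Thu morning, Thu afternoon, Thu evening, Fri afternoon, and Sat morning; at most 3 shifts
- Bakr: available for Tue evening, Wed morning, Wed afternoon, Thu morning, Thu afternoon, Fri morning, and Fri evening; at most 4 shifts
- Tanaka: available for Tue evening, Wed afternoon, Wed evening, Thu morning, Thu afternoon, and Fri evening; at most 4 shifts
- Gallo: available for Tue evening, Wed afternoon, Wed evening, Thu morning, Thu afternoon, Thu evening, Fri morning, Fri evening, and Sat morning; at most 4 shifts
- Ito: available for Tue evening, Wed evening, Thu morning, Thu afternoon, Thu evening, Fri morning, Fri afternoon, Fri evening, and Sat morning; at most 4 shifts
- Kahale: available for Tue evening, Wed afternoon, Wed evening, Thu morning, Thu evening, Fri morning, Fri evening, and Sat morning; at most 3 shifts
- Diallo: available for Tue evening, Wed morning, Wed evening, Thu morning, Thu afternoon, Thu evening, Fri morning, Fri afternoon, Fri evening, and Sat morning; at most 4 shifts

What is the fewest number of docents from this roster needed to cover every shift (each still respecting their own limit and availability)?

13 slots to fill and no one can take more than 4, so at least ⌈13/4⌉ = 4 docents are needed.
Dubois, Bakr, Tanaka, and Ito alone can cover everything: Tue evening→Bakr, Wed morning→Bakr, Wed afternoon→Bakr, Wed evening→Tanaka, Thu morning→Tanaka, Thu afternoon→Tanaka, Thu evening→Dubois, Fri morning→Bakr, Fri afternoon→Dubois+Ito, Fri evening→Tanaka+Ito, Sat morning→Dubois.

4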